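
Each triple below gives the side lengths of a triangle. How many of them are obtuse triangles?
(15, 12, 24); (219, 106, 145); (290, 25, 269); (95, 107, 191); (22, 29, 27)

(15,12,24): 12²+15² = 369 < 576 = 24² → obtuse
(219,106,145): 106²+145² = 32261 < 47961 = 219² → obtuse
(290,25,269): 25²+269² = 72986 < 84100 = 290² → obtuse
(95,107,191): 95²+107² = 20474 < 36481 = 191² → obtuse
(22,29,27): 22²+27² = 1213 > 841 = 29² → acute
4 of the 5 are obtuse.

4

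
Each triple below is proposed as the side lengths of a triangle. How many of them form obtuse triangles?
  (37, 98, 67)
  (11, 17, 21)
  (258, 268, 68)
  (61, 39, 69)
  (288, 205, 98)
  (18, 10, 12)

5

(37,98,67): 37²+67² = 5858 < 9604 = 98² → obtuse
(11,17,21): 11²+17² = 410 < 441 = 21² → obtuse
(258,268,68): 68²+258² = 71188 < 71824 = 268² → obtuse
(61,39,69): 39²+61² = 5242 > 4761 = 69² → acute
(288,205,98): 98²+205² = 51629 < 82944 = 288² → obtuse
(18,10,12): 10²+12² = 244 < 324 = 18² → obtuse
5 of the 6 are obtuse.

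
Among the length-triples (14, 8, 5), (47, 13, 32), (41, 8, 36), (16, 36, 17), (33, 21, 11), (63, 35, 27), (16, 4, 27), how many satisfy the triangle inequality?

(5,8,14): 5+8 ≤ 14 → not valid
(13,32,47): 13+32 ≤ 47 → not valid
(8,36,41): 8+36 > 41 → valid
(16,17,36): 16+17 ≤ 36 → not valid
(11,21,33): 11+21 ≤ 33 → not valid
(27,35,63): 27+35 ≤ 63 → not valid
(4,16,27): 4+16 ≤ 27 → not valid
1 of the 7 triples forms a triangle.

1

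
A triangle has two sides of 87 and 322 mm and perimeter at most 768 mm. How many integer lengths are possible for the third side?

124

Triangle inequality: 235 < x < 409. Perimeter ≤ 768 gives x ≤ 768 − 87 − 322 = 359.
So 235 < x ≤ 359; integers 236 through 359: 124 values.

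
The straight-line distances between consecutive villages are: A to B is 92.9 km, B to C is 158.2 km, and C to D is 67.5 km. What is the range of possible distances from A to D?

The maximum is all hops collinear in one direction: 92.9 + 158.2 + 67.5 = 318.6.
The longest hop is 158.2; the others sum to 160.4. Since 158.2 ≤ 160.4, the path can fold back on itself completely, so the minimum distance is 0.

0 ≤ AD ≤ 318.6 km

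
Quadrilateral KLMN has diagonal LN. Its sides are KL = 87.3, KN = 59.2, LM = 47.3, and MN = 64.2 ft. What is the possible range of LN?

From triangle KLN: |87.3 − 59.2| < LN < 87.3 + 59.2, i.e. 28.1 < LN < 146.5.
From triangle MLN: 16.9 < LN < 111.5.
Both must hold, so LN lies in the intersection.

28.1 < LN < 111.5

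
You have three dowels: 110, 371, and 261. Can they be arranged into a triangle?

The two shorter sides sum to 371, exactly equal to the longest side 371.
That gives only a degenerate (flat) triangle — the inequality must be strict.

No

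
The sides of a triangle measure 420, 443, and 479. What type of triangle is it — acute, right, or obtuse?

acute

Compare the square of the longest side to the sum of squares of the other two: 420² + 443² = 372649 > 229441 = 479².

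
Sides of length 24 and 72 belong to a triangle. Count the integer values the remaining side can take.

The third side lies in the open interval (48, 96).
Integers from 49 to 95 inclusive: 95 − 49 + 1 = 47.

47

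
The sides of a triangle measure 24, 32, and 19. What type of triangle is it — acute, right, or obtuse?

Compare the square of the longest side to the sum of squares of the other two: 19² + 24² = 937 < 1024 = 32².

obtuse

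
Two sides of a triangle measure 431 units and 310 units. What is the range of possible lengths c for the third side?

121 < c < 741

By the triangle inequality, c must be less than 431 + 310 = 741 and greater than |431 − 310| = 121.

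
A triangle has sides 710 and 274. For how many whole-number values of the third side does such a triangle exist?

547

The third side lies in the open interval (436, 984).
Integers from 437 to 983 inclusive: 983 − 437 + 1 = 547.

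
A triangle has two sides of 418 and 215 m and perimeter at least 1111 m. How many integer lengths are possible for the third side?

Triangle inequality: 203 < x < 633. Perimeter ≥ 1111 gives x ≥ 1111 − 418 − 215 = 478.
So 478 ≤ x < 633; integers 478 through 632: 155 values.

155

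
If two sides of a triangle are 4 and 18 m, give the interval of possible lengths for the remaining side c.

14 < c < 22 (m)

By the triangle inequality, c must be less than 4 + 18 = 22 and greater than |4 − 18| = 14.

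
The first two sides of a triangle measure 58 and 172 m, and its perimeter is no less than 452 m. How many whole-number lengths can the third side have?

8

Triangle inequality: 114 < x < 230. Perimeter ≥ 452 gives x ≥ 452 − 58 − 172 = 222.
So 222 ≤ x < 230; integers 222 through 229: 8 values.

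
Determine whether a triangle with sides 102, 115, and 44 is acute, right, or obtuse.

obtuse

Compare the square of the longest side to the sum of squares of the other two: 44² + 102² = 12340 < 13225 = 115².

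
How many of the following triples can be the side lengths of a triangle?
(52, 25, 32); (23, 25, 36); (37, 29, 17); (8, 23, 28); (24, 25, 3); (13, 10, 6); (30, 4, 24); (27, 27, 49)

7

(25,32,52): 25+32 > 52 → valid
(23,25,36): 23+25 > 36 → valid
(17,29,37): 17+29 > 37 → valid
(8,23,28): 8+23 > 28 → valid
(3,24,25): 3+24 > 25 → valid
(6,10,13): 6+10 > 13 → valid
(4,24,30): 4+24 ≤ 30 → not valid
(27,27,49): 27+27 > 49 → valid
7 of the 8 triples form a triangle.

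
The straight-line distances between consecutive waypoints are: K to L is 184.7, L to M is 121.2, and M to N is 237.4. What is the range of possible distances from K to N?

0 ≤ KN ≤ 543.3

The maximum is all hops collinear in one direction: 184.7 + 121.2 + 237.4 = 543.3.
The longest hop is 237.4; the others sum to 305.9. Since 237.4 ≤ 305.9, the path can fold back on itself completely, so the minimum distance is 0.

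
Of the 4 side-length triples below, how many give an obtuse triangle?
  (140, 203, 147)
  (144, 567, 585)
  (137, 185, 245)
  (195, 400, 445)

1

(140,203,147): 140²+147² = 41209 = 203² → right
(144,567,585): 144²+567² = 342225 = 585² → right
(137,185,245): 137²+185² = 52994 < 60025 = 245² → obtuse
(195,400,445): 195²+400² = 198025 = 445² → right
1 of the 4 is obtuse.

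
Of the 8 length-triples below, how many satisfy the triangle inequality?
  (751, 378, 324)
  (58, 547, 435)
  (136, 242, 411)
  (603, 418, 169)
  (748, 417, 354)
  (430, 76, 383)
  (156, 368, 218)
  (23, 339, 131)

3

(324,378,751): 324+378 ≤ 751 → not valid
(58,435,547): 58+435 ≤ 547 → not valid
(136,242,411): 136+242 ≤ 411 → not valid
(169,418,603): 169+418 ≤ 603 → not valid
(354,417,748): 354+417 > 748 → valid
(76,383,430): 76+383 > 430 → valid
(156,218,368): 156+218 > 368 → valid
(23,131,339): 23+131 ≤ 339 → not valid
3 of the 8 triples form a triangle.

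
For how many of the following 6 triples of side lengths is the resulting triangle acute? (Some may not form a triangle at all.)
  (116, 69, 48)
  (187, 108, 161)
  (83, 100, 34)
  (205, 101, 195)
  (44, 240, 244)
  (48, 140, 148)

2

(116,69,48): 48²+69² = 7065 < 13456 = 116² → obtuse
(187,108,161): 108²+161² = 37585 > 34969 = 187² → acute
(83,100,34): 34²+83² = 8045 < 10000 = 100² → obtuse
(205,101,195): 101²+195² = 48226 > 42025 = 205² → acute
(44,240,244): 44²+240² = 59536 = 244² → right
(48,140,148): 48²+140² = 21904 = 148² → right
2 of the 6 are acute.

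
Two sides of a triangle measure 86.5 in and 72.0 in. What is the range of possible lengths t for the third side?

By the triangle inequality, t must be less than 86.5 + 72.0 = 158.5 and greater than |86.5 − 72.0| = 14.5.

14.5 < t < 158.5 (in)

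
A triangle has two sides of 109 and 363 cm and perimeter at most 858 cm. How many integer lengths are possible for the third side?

132

Triangle inequality: 254 < x < 472. Perimeter ≤ 858 gives x ≤ 858 − 109 − 363 = 386.
So 254 < x ≤ 386; integers 255 through 386: 132 values.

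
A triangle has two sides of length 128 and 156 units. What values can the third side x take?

By the triangle inequality, x must be less than 128 + 156 = 284 and greater than |128 − 156| = 28.

28 < x < 284 (units)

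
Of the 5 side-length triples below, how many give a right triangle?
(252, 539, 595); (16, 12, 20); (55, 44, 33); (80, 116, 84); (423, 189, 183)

4

(252,539,595): 252²+539² = 354025 = 595² → right
(16,12,20): 12²+16² = 400 = 20² → right
(55,44,33): 33²+44² = 3025 = 55² → right
(80,116,84): 80²+84² = 13456 = 116² → right
(423,189,183): 183+189 ≤ 423, not a triangle
4 of the 5 are right.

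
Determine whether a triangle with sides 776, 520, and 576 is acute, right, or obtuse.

right

Compare the square of the longest side to the sum of squares of the other two: 520² + 576² = 602176 = 776².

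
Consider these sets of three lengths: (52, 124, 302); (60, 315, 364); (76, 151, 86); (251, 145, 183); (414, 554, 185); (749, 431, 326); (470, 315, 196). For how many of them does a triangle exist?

6

(52,124,302): 52+124 ≤ 302 → not valid
(60,315,364): 60+315 > 364 → valid
(76,86,151): 76+86 > 151 → valid
(145,183,251): 145+183 > 251 → valid
(185,414,554): 185+414 > 554 → valid
(326,431,749): 326+431 > 749 → valid
(196,315,470): 196+315 > 470 → valid
6 of the 7 triples form a triangle.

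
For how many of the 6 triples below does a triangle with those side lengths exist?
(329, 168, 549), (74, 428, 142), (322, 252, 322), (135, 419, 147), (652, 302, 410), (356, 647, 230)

(168,329,549): 168+329 ≤ 549 → not valid
(74,142,428): 74+142 ≤ 428 → not valid
(252,322,322): 252+322 > 322 → valid
(135,147,419): 135+147 ≤ 419 → not valid
(302,410,652): 302+410 > 652 → valid
(230,356,647): 230+356 ≤ 647 → not valid
2 of the 6 triples form a triangle.

2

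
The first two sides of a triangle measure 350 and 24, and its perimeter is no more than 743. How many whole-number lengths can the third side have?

43

Triangle inequality: 326 < x < 374. Perimeter ≤ 743 gives x ≤ 743 − 350 − 24 = 369.
So 326 < x ≤ 369; integers 327 through 369: 43 values.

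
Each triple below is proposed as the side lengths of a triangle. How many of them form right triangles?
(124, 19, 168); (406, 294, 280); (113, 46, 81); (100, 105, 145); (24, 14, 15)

2

(124,19,168): 19+124 ≤ 168, not a triangle
(406,294,280): 280²+294² = 164836 = 406² → right
(113,46,81): 46²+81² = 8677 < 12769 = 113² → obtuse
(100,105,145): 100²+105² = 21025 = 145² → right
(24,14,15): 14²+15² = 421 < 576 = 24² → obtuse
2 of the 5 are right.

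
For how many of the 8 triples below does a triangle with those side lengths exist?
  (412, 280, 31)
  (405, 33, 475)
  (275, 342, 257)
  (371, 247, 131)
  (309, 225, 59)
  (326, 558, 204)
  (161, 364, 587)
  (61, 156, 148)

(31,280,412): 31+280 ≤ 412 → not valid
(33,405,475): 33+405 ≤ 475 → not valid
(257,275,342): 257+275 > 342 → valid
(131,247,371): 131+247 > 371 → valid
(59,225,309): 59+225 ≤ 309 → not valid
(204,326,558): 204+326 ≤ 558 → not valid
(161,364,587): 161+364 ≤ 587 → not valid
(61,148,156): 61+148 > 156 → valid
3 of the 8 triples form a triangle.

3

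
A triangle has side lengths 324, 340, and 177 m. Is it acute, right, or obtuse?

Compare the square of the longest side to the sum of squares of the other two: 177² + 324² = 136305 > 115600 = 340².

acute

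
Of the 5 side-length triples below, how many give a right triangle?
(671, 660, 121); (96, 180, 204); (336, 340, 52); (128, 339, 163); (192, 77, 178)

(671,660,121): 121²+660² = 450241 = 671² → right
(96,180,204): 96²+180² = 41616 = 204² → right
(336,340,52): 52²+336² = 115600 = 340² → right
(128,339,163): 128+163 ≤ 339, not a triangle
(192,77,178): 77²+178² = 37613 > 36864 = 192² → acute
3 of the 5 are right.

3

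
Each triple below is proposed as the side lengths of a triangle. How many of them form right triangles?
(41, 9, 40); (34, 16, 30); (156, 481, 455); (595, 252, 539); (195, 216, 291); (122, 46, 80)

5

(41,9,40): 9²+40² = 1681 = 41² → right
(34,16,30): 16²+30² = 1156 = 34² → right
(156,481,455): 156²+455² = 231361 = 481² → right
(595,252,539): 252²+539² = 354025 = 595² → right
(195,216,291): 195²+216² = 84681 = 291² → right
(122,46,80): 46²+80² = 8516 < 14884 = 122² → obtuse
5 of the 6 are right.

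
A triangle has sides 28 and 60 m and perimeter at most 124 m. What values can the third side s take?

32 < s ≤ 36

Triangle inequality alone gives 32 < s < 88.
The perimeter condition gives s ≤ 124 − 28 − 60 = 36.
Intersecting the two: 32 < s ≤ 36.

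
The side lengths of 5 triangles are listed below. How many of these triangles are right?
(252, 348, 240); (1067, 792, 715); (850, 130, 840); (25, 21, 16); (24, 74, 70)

(252,348,240): 240²+252² = 121104 = 348² → right
(1067,792,715): 715²+792² = 1138489 = 1067² → right
(850,130,840): 130²+840² = 722500 = 850² → right
(25,21,16): 16²+21² = 697 > 625 = 25² → acute
(24,74,70): 24²+70² = 5476 = 74² → right
4 of the 5 are right.

4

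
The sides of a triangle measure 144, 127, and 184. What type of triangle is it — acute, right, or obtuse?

Compare the square of the longest side to the sum of squares of the other two: 127² + 144² = 36865 > 33856 = 184².

acute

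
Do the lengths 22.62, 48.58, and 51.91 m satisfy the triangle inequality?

Yes

The longest side is 51.91, and the other two sum to 71.20.
Since 71.20 > 51.91, the triangle inequality holds.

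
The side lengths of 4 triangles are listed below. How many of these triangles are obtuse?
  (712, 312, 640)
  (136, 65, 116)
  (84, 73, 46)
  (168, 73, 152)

1

(712,312,640): 312²+640² = 506944 = 712² → right
(136,65,116): 65²+116² = 17681 < 18496 = 136² → obtuse
(84,73,46): 46²+73² = 7445 > 7056 = 84² → acute
(168,73,152): 73²+152² = 28433 > 28224 = 168² → acute
1 of the 4 is obtuse.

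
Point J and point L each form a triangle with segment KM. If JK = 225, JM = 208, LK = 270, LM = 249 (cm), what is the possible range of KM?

21 < KM < 433

From triangle JKM: |225 − 208| < KM < 225 + 208, i.e. 17 < KM < 433.
From triangle LKM: 21 < KM < 519.
Both must hold, so KM lies in the intersection.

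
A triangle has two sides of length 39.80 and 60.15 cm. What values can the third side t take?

20.35 < t < 99.95 (cm)

By the triangle inequality, t must be less than 39.80 + 60.15 = 99.95 and greater than |39.80 − 60.15| = 20.35.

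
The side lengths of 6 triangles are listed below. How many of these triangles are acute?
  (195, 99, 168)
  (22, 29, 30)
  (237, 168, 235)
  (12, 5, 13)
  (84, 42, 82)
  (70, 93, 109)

(195,99,168): 99²+168² = 38025 = 195² → right
(22,29,30): 22²+29² = 1325 > 900 = 30² → acute
(237,168,235): 168²+235² = 83449 > 56169 = 237² → acute
(12,5,13): 5²+12² = 169 = 13² → right
(84,42,82): 42²+82² = 8488 > 7056 = 84² → acute
(70,93,109): 70²+93² = 13549 > 11881 = 109² → acute
4 of the 6 are acute.

4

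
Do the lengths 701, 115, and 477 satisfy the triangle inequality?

The longest side is 701, but the other two sum to only 592.
592 < 701, so the triangle inequality fails.

No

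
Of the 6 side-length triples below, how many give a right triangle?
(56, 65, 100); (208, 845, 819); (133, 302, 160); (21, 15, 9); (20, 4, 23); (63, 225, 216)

(56,65,100): 56²+65² = 7361 < 10000 = 100² → obtuse
(208,845,819): 208²+819² = 714025 = 845² → right
(133,302,160): 133+160 ≤ 302, not a triangle
(21,15,9): 9²+15² = 306 < 441 = 21² → obtuse
(20,4,23): 4²+20² = 416 < 529 = 23² → obtuse
(63,225,216): 63²+216² = 50625 = 225² → right
2 of the 6 are right.

2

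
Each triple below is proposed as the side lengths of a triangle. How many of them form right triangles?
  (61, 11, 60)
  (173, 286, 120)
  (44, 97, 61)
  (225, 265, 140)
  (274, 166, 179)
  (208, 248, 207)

(61,11,60): 11²+60² = 3721 = 61² → right
(173,286,120): 120²+173² = 44329 < 81796 = 286² → obtuse
(44,97,61): 44²+61² = 5657 < 9409 = 97² → obtuse
(225,265,140): 140²+225² = 70225 = 265² → right
(274,166,179): 166²+179² = 59597 < 75076 = 274² → obtuse
(208,248,207): 207²+208² = 86113 > 61504 = 248² → acute
2 of the 6 are right.

2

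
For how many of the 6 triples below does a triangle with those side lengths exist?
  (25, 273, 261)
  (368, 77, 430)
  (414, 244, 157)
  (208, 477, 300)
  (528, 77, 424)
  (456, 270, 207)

(25,261,273): 25+261 > 273 → valid
(77,368,430): 77+368 > 430 → valid
(157,244,414): 157+244 ≤ 414 → not valid
(208,300,477): 208+300 > 477 → valid
(77,424,528): 77+424 ≤ 528 → not valid
(207,270,456): 207+270 > 456 → valid
4 of the 6 triples form a triangle.

4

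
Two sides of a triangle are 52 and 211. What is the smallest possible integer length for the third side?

The third side must be strictly greater than |52 − 211| = 159.
The smallest integer above 159 is 160.

160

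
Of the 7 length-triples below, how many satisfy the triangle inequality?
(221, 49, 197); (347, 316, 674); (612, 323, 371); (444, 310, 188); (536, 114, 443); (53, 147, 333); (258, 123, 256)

(49,197,221): 49+197 > 221 → valid
(316,347,674): 316+347 ≤ 674 → not valid
(323,371,612): 323+371 > 612 → valid
(188,310,444): 188+310 > 444 → valid
(114,443,536): 114+443 > 536 → valid
(53,147,333): 53+147 ≤ 333 → not valid
(123,256,258): 123+256 > 258 → valid
5 of the 7 triples form a triangle.

5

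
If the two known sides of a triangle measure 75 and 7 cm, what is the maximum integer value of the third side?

81

The third side must be strictly less than 75 + 7 = 82.
The largest integer below 82 is 81.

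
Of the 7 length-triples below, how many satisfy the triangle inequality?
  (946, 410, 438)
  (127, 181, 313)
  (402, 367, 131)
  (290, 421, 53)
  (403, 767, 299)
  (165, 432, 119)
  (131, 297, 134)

(410,438,946): 410+438 ≤ 946 → not valid
(127,181,313): 127+181 ≤ 313 → not valid
(131,367,402): 131+367 > 402 → valid
(53,290,421): 53+290 ≤ 421 → not valid
(299,403,767): 299+403 ≤ 767 → not valid
(119,165,432): 119+165 ≤ 432 → not valid
(131,134,297): 131+134 ≤ 297 → not valid
1 of the 7 triples forms a triangle.

1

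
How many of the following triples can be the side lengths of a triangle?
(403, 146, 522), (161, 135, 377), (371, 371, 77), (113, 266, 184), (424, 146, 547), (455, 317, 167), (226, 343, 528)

(146,403,522): 146+403 > 522 → valid
(135,161,377): 135+161 ≤ 377 → not valid
(77,371,371): 77+371 > 371 → valid
(113,184,266): 113+184 > 266 → valid
(146,424,547): 146+424 > 547 → valid
(167,317,455): 167+317 > 455 → valid
(226,343,528): 226+343 > 528 → valid
6 of the 7 triples form a triangle.

6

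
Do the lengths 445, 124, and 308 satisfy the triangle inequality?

The longest side is 445, but the other two sum to only 432.
432 < 445, so the triangle inequality fails.

No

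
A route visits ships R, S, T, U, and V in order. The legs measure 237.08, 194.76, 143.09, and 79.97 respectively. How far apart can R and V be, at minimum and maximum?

0 ≤ RV ≤ 654.90

The maximum is all hops collinear in one direction: 237.08 + 194.76 + 143.09 + 79.97 = 654.90.
The longest hop is 237.08; the others sum to 417.82. Since 237.08 ≤ 417.82, the path can fold back on itself completely, so the minimum distance is 0.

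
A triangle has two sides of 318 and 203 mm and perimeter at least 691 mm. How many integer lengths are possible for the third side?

Triangle inequality: 115 < x < 521. Perimeter ≥ 691 gives x ≥ 691 − 318 − 203 = 170.
So 170 ≤ x < 521; integers 170 through 520: 351 values.

351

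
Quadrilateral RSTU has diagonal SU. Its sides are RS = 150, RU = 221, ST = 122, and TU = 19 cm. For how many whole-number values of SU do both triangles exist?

From triangle RSU: 71 < SU < 371.
From triangle TSU: 103 < SU < 141.
Intersection: 103 < SU < 141, so integers 104 through 140: 37 values.

37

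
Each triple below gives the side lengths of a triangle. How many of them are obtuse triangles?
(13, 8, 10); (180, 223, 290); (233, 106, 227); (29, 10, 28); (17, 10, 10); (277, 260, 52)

(13,8,10): 8²+10² = 164 < 169 = 13² → obtuse
(180,223,290): 180²+223² = 82129 < 84100 = 290² → obtuse
(233,106,227): 106²+227² = 62765 > 54289 = 233² → acute
(29,10,28): 10²+28² = 884 > 841 = 29² → acute
(17,10,10): 10²+10² = 200 < 289 = 17² → obtuse
(277,260,52): 52²+260² = 70304 < 76729 = 277² → obtuse
4 of the 6 are obtuse.

4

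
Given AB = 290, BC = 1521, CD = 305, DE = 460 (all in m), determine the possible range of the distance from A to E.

The maximum is all hops collinear in one direction: 290 + 1521 + 305 + 460 = 2576.
The longest hop is 1521; the others sum to 1055. Folding the others back against it leaves at least 1521 − 1055 = 466.

466 ≤ AE ≤ 2576 m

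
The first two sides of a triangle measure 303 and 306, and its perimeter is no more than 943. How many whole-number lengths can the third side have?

331

Triangle inequality: 3 < x < 609. Perimeter ≤ 943 gives x ≤ 943 − 303 − 306 = 334.
So 3 < x ≤ 334; integers 4 through 334: 331 values.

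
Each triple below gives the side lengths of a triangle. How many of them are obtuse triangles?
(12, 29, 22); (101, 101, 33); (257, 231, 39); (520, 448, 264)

(12,29,22): 12²+22² = 628 < 841 = 29² → obtuse
(101,101,33): 33²+101² = 11290 > 10201 = 101² → acute
(257,231,39): 39²+231² = 54882 < 66049 = 257² → obtuse
(520,448,264): 264²+448² = 270400 = 520² → right
2 of the 4 are obtuse.

2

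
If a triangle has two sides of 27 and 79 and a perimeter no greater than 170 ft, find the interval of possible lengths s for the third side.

Triangle inequality alone gives 52 < s < 106.
The perimeter condition gives s ≤ 170 − 27 − 79 = 64.
Intersecting the two: 52 < s ≤ 64.

52 < s ≤ 64 ft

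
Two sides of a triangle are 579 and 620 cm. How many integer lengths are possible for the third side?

1157

The third side lies in the open interval (41, 1199).
Integers from 42 to 1198 inclusive: 1198 − 42 + 1 = 1157.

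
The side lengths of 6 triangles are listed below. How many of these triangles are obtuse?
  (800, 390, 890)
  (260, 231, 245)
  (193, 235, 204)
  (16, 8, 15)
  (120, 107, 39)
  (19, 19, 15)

(800,390,890): 390²+800² = 792100 = 890² → right
(260,231,245): 231²+245² = 113386 > 67600 = 260² → acute
(193,235,204): 193²+204² = 78865 > 55225 = 235² → acute
(16,8,15): 8²+15² = 289 > 256 = 16² → acute
(120,107,39): 39²+107² = 12970 < 14400 = 120² → obtuse
(19,19,15): 15²+19² = 586 > 361 = 19² → acute
1 of the 6 is obtuse.

1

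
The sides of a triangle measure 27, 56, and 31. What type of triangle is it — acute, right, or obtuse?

Compare the square of the longest side to the sum of squares of the other two: 27² + 31² = 1690 < 3136 = 56².

obtuse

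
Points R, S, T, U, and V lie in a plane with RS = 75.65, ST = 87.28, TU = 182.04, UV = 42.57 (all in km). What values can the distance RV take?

The maximum is all hops collinear in one direction: 75.65 + 87.28 + 182.04 + 42.57 = 387.54.
The longest hop is 182.04; the others sum to 205.50. Since 182.04 ≤ 205.50, the path can fold back on itself completely, so the minimum distance is 0.

0 ≤ RV ≤ 387.54 km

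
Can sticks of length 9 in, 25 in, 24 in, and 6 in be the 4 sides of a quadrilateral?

Yes

A quadrilateral exists iff every side is shorter than the sum of the others — equivalently, the longest side is less than the sum of the rest.
Longest side 25 < 39 (sum of the remaining 3), so yes.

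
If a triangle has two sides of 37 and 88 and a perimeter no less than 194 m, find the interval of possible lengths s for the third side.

69 ≤ s < 125 m

Triangle inequality alone gives 51 < s < 125.
The perimeter condition gives s ≥ 194 − 37 − 88 = 69.
Intersecting the two: 69 ≤ s < 125.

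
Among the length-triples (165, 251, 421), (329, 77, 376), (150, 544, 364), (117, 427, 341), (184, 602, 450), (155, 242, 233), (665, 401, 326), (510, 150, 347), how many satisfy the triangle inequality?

5

(165,251,421): 165+251 ≤ 421 → not valid
(77,329,376): 77+329 > 376 → valid
(150,364,544): 150+364 ≤ 544 → not valid
(117,341,427): 117+341 > 427 → valid
(184,450,602): 184+450 > 602 → valid
(155,233,242): 155+233 > 242 → valid
(326,401,665): 326+401 > 665 → valid
(150,347,510): 150+347 ≤ 510 → not valid
5 of the 8 triples form a triangle.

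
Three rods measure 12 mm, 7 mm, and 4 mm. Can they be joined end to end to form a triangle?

The longest side is 12, but the other two sum to only 11.
11 < 12, so the triangle inequality fails.

No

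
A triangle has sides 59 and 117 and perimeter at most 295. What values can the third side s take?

Triangle inequality alone gives 58 < s < 176.
The perimeter condition gives s ≤ 295 − 59 − 117 = 119.
Intersecting the two: 58 < s ≤ 119.

58 < s ≤ 119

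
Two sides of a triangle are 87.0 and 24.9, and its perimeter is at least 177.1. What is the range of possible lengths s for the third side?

65.2 ≤ s < 111.9

Triangle inequality alone gives 62.1 < s < 111.9.
The perimeter condition gives s ≥ 177.1 − 87.0 − 24.9 = 65.2.
Intersecting the two: 65.2 ≤ s < 111.9.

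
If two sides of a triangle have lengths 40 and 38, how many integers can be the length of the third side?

75

The third side lies in the open interval (2, 78).
Integers from 3 to 77 inclusive: 77 − 3 + 1 = 75.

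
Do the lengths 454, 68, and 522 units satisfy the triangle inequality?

The two shorter sides sum to 522, exactly equal to the longest side 522.
That gives only a degenerate (flat) triangle — the inequality must be strict.

No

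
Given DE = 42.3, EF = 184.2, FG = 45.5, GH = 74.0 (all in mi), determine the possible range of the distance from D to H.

22.4 ≤ DH ≤ 346.0 mi

The maximum is all hops collinear in one direction: 42.3 + 184.2 + 45.5 + 74.0 = 346.0.
The longest hop is 184.2; the others sum to 161.8. Folding the others back against it leaves at least 184.2 − 161.8 = 22.4.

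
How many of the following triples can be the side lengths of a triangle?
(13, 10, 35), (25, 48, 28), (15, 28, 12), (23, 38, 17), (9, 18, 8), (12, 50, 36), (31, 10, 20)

2

(10,13,35): 10+13 ≤ 35 → not valid
(25,28,48): 25+28 > 48 → valid
(12,15,28): 12+15 ≤ 28 → not valid
(17,23,38): 17+23 > 38 → valid
(8,9,18): 8+9 ≤ 18 → not valid
(12,36,50): 12+36 ≤ 50 → not valid
(10,20,31): 10+20 ≤ 31 → not valid
2 of the 7 triples form a triangle.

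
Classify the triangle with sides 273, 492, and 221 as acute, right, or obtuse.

obtuse

Compare the square of the longest side to the sum of squares of the other two: 221² + 273² = 123370 < 242064 = 492².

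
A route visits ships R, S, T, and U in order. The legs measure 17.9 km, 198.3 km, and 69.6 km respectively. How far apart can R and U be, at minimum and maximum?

The maximum is all hops collinear in one direction: 17.9 + 198.3 + 69.6 = 285.8.
The longest hop is 198.3; the others sum to 87.5. Folding the others back against it leaves at least 198.3 − 87.5 = 110.8.

110.8 ≤ RU ≤ 285.8 km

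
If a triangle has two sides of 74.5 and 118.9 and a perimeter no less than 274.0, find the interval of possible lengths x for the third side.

80.6 ≤ x < 193.4

Triangle inequality alone gives 44.4 < x < 193.4.
The perimeter condition gives x ≥ 274.0 − 74.5 − 118.9 = 80.6.
Intersecting the two: 80.6 ≤ x < 193.4.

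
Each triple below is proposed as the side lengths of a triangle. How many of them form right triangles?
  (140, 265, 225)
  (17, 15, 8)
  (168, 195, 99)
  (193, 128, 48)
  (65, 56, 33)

4

(140,265,225): 140²+225² = 70225 = 265² → right
(17,15,8): 8²+15² = 289 = 17² → right
(168,195,99): 99²+168² = 38025 = 195² → right
(193,128,48): 48+128 ≤ 193, not a triangle
(65,56,33): 33²+56² = 4225 = 65² → right
4 of the 5 are right.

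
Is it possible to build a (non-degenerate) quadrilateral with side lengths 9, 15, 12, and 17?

Yes

A quadrilateral exists iff every side is shorter than the sum of the others — equivalently, the longest side is less than the sum of the rest.
Longest side 17 < 36 (sum of the remaining 3), so yes.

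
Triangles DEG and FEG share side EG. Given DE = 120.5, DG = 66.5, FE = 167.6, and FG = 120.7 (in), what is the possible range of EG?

From triangle DEG: |120.5 − 66.5| < EG < 120.5 + 66.5, i.e. 54.0 < EG < 187.0.
From triangle FEG: 46.9 < EG < 288.3.
Both must hold, so EG lies in the intersection.

54.0 < EG < 187.0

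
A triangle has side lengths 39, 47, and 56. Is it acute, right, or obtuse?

Compare the square of the longest side to the sum of squares of the other two: 39² + 47² = 3730 > 3136 = 56².

acute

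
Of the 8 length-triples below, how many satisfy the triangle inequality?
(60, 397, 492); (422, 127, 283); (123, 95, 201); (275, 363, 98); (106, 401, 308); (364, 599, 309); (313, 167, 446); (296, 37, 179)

5

(60,397,492): 60+397 ≤ 492 → not valid
(127,283,422): 127+283 ≤ 422 → not valid
(95,123,201): 95+123 > 201 → valid
(98,275,363): 98+275 > 363 → valid
(106,308,401): 106+308 > 401 → valid
(309,364,599): 309+364 > 599 → valid
(167,313,446): 167+313 > 446 → valid
(37,179,296): 37+179 ≤ 296 → not valid
5 of the 8 triples form a triangle.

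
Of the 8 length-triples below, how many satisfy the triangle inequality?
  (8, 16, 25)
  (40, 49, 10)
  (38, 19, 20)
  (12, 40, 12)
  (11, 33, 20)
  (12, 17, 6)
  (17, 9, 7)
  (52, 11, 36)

3

(8,16,25): 8+16 ≤ 25 → not valid
(10,40,49): 10+40 > 49 → valid
(19,20,38): 19+20 > 38 → valid
(12,12,40): 12+12 ≤ 40 → not valid
(11,20,33): 11+20 ≤ 33 → not valid
(6,12,17): 6+12 > 17 → valid
(7,9,17): 7+9 ≤ 17 → not valid
(11,36,52): 11+36 ≤ 52 → not valid
3 of the 8 triples form a triangle.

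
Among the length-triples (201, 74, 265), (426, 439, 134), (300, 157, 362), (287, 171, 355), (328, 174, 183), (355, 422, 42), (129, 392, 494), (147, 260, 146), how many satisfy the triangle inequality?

7

(74,201,265): 74+201 > 265 → valid
(134,426,439): 134+426 > 439 → valid
(157,300,362): 157+300 > 362 → valid
(171,287,355): 171+287 > 355 → valid
(174,183,328): 174+183 > 328 → valid
(42,355,422): 42+355 ≤ 422 → not valid
(129,392,494): 129+392 > 494 → valid
(146,147,260): 146+147 > 260 → valid
7 of the 8 triples form a triangle.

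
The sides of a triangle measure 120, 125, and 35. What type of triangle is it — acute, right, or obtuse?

right

Compare the square of the longest side to the sum of squares of the other two: 35² + 120² = 15625 = 125².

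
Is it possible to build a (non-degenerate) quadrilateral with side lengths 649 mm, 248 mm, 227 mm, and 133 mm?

For a quadrilateral, each side must be shorter than the sum of the others.
Here the longest side is 649, but the remaining 3 sides sum to only 608.

No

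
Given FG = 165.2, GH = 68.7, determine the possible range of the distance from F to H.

96.5 ≤ FH ≤ 233.9

By the triangle inequality, |165.2 − 68.7| ≤ FH ≤ 165.2 + 68.7.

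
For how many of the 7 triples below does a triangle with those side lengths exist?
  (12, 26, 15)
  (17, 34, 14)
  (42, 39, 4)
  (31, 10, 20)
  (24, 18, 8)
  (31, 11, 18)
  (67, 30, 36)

3

(12,15,26): 12+15 > 26 → valid
(14,17,34): 14+17 ≤ 34 → not valid
(4,39,42): 4+39 > 42 → valid
(10,20,31): 10+20 ≤ 31 → not valid
(8,18,24): 8+18 > 24 → valid
(11,18,31): 11+18 ≤ 31 → not valid
(30,36,67): 30+36 ≤ 67 → not valid
3 of the 7 triples form a triangle.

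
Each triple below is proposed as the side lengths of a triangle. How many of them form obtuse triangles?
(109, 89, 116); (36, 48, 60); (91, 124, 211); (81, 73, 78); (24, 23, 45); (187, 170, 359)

2

(109,89,116): 89²+109² = 19802 > 13456 = 116² → acute
(36,48,60): 36²+48² = 3600 = 60² → right
(91,124,211): 91²+124² = 23657 < 44521 = 211² → obtuse
(81,73,78): 73²+78² = 11413 > 6561 = 81² → acute
(24,23,45): 23²+24² = 1105 < 2025 = 45² → obtuse
(187,170,359): 170+187 ≤ 359, not a triangle
2 of the 6 are obtuse.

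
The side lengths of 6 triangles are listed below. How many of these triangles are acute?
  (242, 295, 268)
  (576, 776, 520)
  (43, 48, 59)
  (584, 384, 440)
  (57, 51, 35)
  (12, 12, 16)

4

(242,295,268): 242²+268² = 130388 > 87025 = 295² → acute
(576,776,520): 520²+576² = 602176 = 776² → right
(43,48,59): 43²+48² = 4153 > 3481 = 59² → acute
(584,384,440): 384²+440² = 341056 = 584² → right
(57,51,35): 35²+51² = 3826 > 3249 = 57² → acute
(12,12,16): 12²+12² = 288 > 256 = 16² → acute
4 of the 6 are acute.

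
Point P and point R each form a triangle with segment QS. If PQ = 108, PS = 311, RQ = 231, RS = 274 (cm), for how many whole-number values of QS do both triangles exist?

From triangle PQS: 203 < QS < 419.
From triangle RQS: 43 < QS < 505.
Intersection: 203 < QS < 419, so integers 204 through 418: 215 values.

215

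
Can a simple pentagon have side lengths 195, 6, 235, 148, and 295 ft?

Yes

A pentagon exists iff every side is shorter than the sum of the others — equivalently, the longest side is less than the sum of the rest.
Longest side 295 < 584 (sum of the remaining 4), so yes.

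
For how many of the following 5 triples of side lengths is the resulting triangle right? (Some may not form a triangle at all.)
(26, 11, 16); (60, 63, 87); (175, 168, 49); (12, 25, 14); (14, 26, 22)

(26,11,16): 11²+16² = 377 < 676 = 26² → obtuse
(60,63,87): 60²+63² = 7569 = 87² → right
(175,168,49): 49²+168² = 30625 = 175² → right
(12,25,14): 12²+14² = 340 < 625 = 25² → obtuse
(14,26,22): 14²+22² = 680 > 676 = 26² → acute
2 of the 5 are right.

2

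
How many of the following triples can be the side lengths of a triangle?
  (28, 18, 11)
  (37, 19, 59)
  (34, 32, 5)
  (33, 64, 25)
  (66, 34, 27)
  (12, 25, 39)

2

(11,18,28): 11+18 > 28 → valid
(19,37,59): 19+37 ≤ 59 → not valid
(5,32,34): 5+32 > 34 → valid
(25,33,64): 25+33 ≤ 64 → not valid
(27,34,66): 27+34 ≤ 66 → not valid
(12,25,39): 12+25 ≤ 39 → not valid
2 of the 6 triples form a triangle.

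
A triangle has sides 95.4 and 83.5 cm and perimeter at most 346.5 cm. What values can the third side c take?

Triangle inequality alone gives 11.9 < c < 178.9.
The perimeter condition gives c ≤ 346.5 − 95.4 − 83.5 = 167.6.
Intersecting the two: 11.9 < c ≤ 167.6.

11.9 < c ≤ 167.6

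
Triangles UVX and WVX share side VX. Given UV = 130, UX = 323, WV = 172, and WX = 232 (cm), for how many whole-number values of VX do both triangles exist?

210

From triangle UVX: 193 < VX < 453.
From triangle WVX: 60 < VX < 404.
Intersection: 193 < VX < 404, so integers 194 through 403: 210 values.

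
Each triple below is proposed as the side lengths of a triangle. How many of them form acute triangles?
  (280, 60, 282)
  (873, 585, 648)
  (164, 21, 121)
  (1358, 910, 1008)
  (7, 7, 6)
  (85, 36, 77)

(280,60,282): 60²+280² = 82000 > 79524 = 282² → acute
(873,585,648): 585²+648² = 762129 = 873² → right
(164,21,121): 21+121 ≤ 164, not a triangle
(1358,910,1008): 910²+1008² = 1844164 = 1358² → right
(7,7,6): 6²+7² = 85 > 49 = 7² → acute
(85,36,77): 36²+77² = 7225 = 85² → right
2 of the 6 are acute.

2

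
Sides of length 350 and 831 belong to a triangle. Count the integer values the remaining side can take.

699

The third side lies in the open interval (481, 1181).
Integers from 482 to 1180 inclusive: 1180 − 482 + 1 = 699.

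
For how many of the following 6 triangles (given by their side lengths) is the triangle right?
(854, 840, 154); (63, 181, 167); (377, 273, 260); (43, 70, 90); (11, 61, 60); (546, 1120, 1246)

(854,840,154): 154²+840² = 729316 = 854² → right
(63,181,167): 63²+167² = 31858 < 32761 = 181² → obtuse
(377,273,260): 260²+273² = 142129 = 377² → right
(43,70,90): 43²+70² = 6749 < 8100 = 90² → obtuse
(11,61,60): 11²+60² = 3721 = 61² → right
(546,1120,1246): 546²+1120² = 1552516 = 1246² → right
4 of the 6 are right.

4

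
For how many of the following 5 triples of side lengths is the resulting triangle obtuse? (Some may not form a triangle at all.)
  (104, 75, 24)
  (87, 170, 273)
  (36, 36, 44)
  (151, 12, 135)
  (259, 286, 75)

1

(104,75,24): 24+75 ≤ 104, not a triangle
(87,170,273): 87+170 ≤ 273, not a triangle
(36,36,44): 36²+36² = 2592 > 1936 = 44² → acute
(151,12,135): 12+135 ≤ 151, not a triangle
(259,286,75): 75²+259² = 72706 < 81796 = 286² → obtuse
1 of the 5 is obtuse.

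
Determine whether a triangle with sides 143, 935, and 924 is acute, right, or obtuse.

right

Compare the square of the longest side to the sum of squares of the other two: 143² + 924² = 874225 = 935².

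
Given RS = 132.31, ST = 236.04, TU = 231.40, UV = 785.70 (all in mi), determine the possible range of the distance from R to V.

The maximum is all hops collinear in one direction: 132.31 + 236.04 + 231.40 + 785.70 = 1385.45.
The longest hop is 785.70; the others sum to 599.75. Folding the others back against it leaves at least 785.70 − 599.75 = 185.95.

185.95 ≤ RV ≤ 1385.45 mi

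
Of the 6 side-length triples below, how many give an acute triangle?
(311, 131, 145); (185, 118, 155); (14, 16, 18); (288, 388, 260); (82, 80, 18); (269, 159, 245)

(311,131,145): 131+145 ≤ 311, not a triangle
(185,118,155): 118²+155² = 37949 > 34225 = 185² → acute
(14,16,18): 14²+16² = 452 > 324 = 18² → acute
(288,388,260): 260²+288² = 150544 = 388² → right
(82,80,18): 18²+80² = 6724 = 82² → right
(269,159,245): 159²+245² = 85306 > 72361 = 269² → acute
3 of the 6 are acute.

3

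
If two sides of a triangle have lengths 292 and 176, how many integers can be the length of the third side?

The third side lies in the open interval (116, 468).
Integers from 117 to 467 inclusive: 467 − 117 + 1 = 351.

351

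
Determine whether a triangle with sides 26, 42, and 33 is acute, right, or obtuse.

Compare the square of the longest side to the sum of squares of the other two: 26² + 33² = 1765 > 1764 = 42².

acute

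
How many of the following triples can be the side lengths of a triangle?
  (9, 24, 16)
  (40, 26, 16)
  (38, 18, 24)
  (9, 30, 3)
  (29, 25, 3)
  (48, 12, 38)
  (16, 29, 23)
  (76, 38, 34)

(9,16,24): 9+16 > 24 → valid
(16,26,40): 16+26 > 40 → valid
(18,24,38): 18+24 > 38 → valid
(3,9,30): 3+9 ≤ 30 → not valid
(3,25,29): 3+25 ≤ 29 → not valid
(12,38,48): 12+38 > 48 → valid
(16,23,29): 16+23 > 29 → valid
(34,38,76): 34+38 ≤ 76 → not valid
5 of the 8 triples form a triangle.

5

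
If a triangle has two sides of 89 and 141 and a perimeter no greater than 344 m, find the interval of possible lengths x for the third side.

52 < x ≤ 114

Triangle inequality alone gives 52 < x < 230.
The perimeter condition gives x ≤ 344 − 89 − 141 = 114.
Intersecting the two: 52 < x ≤ 114.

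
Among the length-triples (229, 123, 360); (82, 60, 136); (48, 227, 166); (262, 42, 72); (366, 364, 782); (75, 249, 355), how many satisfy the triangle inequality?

1

(123,229,360): 123+229 ≤ 360 → not valid
(60,82,136): 60+82 > 136 → valid
(48,166,227): 48+166 ≤ 227 → not valid
(42,72,262): 42+72 ≤ 262 → not valid
(364,366,782): 364+366 ≤ 782 → not valid
(75,249,355): 75+249 ≤ 355 → not valid
1 of the 6 triples forms a triangle.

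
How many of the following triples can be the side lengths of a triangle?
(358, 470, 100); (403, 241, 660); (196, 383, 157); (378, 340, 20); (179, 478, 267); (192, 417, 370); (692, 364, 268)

1

(100,358,470): 100+358 ≤ 470 → not valid
(241,403,660): 241+403 ≤ 660 → not valid
(157,196,383): 157+196 ≤ 383 → not valid
(20,340,378): 20+340 ≤ 378 → not valid
(179,267,478): 179+267 ≤ 478 → not valid
(192,370,417): 192+370 > 417 → valid
(268,364,692): 268+364 ≤ 692 → not valid
1 of the 7 triples forms a triangle.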